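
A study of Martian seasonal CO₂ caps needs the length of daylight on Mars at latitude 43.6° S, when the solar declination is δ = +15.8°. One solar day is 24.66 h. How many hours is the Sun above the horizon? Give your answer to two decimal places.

cos h₀ = −tan ϕ · tan δ = −tan(-43.6°) × tan(+15.800°) = 0.2695, so h₀ = 1.2980 rad = 74.37°.
Daylight = 2h₀/(2π) × 24.66 h = (1.2980/π) × 24.66 = 10.19 h.

10.19 h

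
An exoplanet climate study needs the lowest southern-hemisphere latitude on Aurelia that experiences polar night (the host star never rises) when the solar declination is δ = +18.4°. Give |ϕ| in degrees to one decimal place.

|ϕ| = 71.6°

Polar night requires cos h₀ = −tan ϕ tan δ ≥ 1, i.e. tan ϕ tan δ ≤ −1.
The boundary is |tan ϕ| · |tan δ| = 1, so |ϕ| = 90° − |δ| = 90° − 18.4° = 71.6° in the southern hemisphere.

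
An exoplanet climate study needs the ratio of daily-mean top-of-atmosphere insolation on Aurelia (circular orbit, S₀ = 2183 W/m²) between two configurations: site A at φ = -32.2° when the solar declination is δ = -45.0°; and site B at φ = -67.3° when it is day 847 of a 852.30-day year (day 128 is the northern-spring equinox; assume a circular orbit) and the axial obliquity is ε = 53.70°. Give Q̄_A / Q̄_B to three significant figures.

— Configuration A (φ=-32.2°):
cos H₀ = −tan(-32.2°) tan(-45.000°) = -0.6297, H₀ = 2.2520 rad.
Bracket: H₀ sin φ sin δ + cos φ cos δ sin H₀ = 2.2520×-0.53288×-0.70711 + 0.84619×0.70711×0.77681 = 0.848564 + 0.464804 = 1.313368.
Q̄ = (S₀/π) × [bracket] = (2183/π) × 1.313368 = 912.62 W/m².
— Configuration B (φ=-67.3°):
Solar longitude: λ_s = 360° × (847 − 128)/852.30 = 303.696°.
sin δ = sin 53.70° × sin 303.696° = -0.67053, so δ = -42.108°.
cos H₀ = −tan(-67.3°) tan(-42.108°) = -2.1606 ≤ −1 ⇒ polar day, H₀ = π.
Bracket: H₀ sin φ sin δ + cos φ cos δ sin H₀ = 3.1416×-0.92254×-0.67053 + 0.38591×0.74188×0.00000 = 1.943365 + 0.000000 = 1.943365.
Q̄ = (S₀/π) × [bracket] = (2183/π) × 1.943365 = 1350.4 W/m².
Ratio Q̄_A / Q̄_B = 912.62 / 1350.4 = 0.6758.

Q̄_A / Q̄_B ≈ 0.676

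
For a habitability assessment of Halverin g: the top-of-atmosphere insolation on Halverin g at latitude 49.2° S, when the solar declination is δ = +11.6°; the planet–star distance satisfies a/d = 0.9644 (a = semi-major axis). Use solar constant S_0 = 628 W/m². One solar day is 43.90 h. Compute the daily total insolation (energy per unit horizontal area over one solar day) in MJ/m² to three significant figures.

cos h₀ = −tan(-49.2°) tan(+11.600°) = 0.2378, h₀ = 1.3307 rad.
Bracket: h₀ sin ϕ sin δ + cos ϕ cos δ sin h₀ = 1.3307×-0.75700×0.20108 + 0.65342×0.97958×0.97131 = -0.202556 + 0.621713 = 0.419157.
Inverse-square distance factor (a/d)² = 0.9644² = 0.930067.
Q̄ = (S_0/π) × 0.930067 × [bracket] = (628/π) × 0.930067 × 0.419157 = 77.929 W/m².
Daily total = Q̄ × 43.90 h × 3600 s/h = 77.929 × 43.90 × 3600 / 10⁶ = 12.32 MJ/m².

12.3 MJ/m²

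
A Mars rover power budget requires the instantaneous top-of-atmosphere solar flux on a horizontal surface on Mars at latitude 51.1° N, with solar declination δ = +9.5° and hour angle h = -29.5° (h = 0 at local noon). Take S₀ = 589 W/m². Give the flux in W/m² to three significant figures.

cos θ_z = sin φ sin δ + cos φ cos δ cos h = 0.128447 + 0.539056 = 0.667503.
Flux = S₀ · cos θ_z = 589 × 0.667503 = 393.2 W/m².

393 W/m²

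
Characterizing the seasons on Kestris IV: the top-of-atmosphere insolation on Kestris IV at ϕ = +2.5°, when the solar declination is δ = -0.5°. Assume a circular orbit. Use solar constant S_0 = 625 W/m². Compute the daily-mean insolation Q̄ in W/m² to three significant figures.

Q̄ ≈ 199 W/m²

cos h₀ = −tan(+2.5°) tan(-0.500°) = 0.0004, h₀ = 1.5704 rad.
Bracket: h₀ sin ϕ sin δ + cos ϕ cos δ sin h₀ = 1.5704×0.04362×-0.00873 + 0.99905×0.99996×1.00000 = -0.000598 + 0.999010 = 0.998412.
Q̄ = (S_0/π) × [bracket] = (625/π) × 0.998412 = 198.6 W/m².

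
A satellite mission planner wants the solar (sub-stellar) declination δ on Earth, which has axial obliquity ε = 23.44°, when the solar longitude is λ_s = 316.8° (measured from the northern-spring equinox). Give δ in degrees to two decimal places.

sin δ = sin ε · sin λ_s = sin 23.44° × sin 316.8° = -0.272305.
δ = arcsin(-0.272305) = -15.80°.

δ = -15.80°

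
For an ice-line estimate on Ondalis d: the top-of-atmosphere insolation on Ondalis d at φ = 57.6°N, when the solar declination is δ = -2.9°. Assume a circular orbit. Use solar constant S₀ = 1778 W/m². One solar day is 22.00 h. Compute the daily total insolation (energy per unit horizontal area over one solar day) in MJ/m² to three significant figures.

cos H₀ = −tan(+57.6°) tan(-2.900°) = 0.0798, H₀ = 1.4909 rad.
Bracket: H₀ sin φ sin δ + cos φ cos δ sin H₀ = 1.4909×0.84433×-0.05059 + 0.53583×0.99872×0.99681 = -0.063683 + 0.533437 = 0.469754.
Q̄ = (S₀/π) × [bracket] = (1778/π) × 0.469754 = 265.86 W/m².
Daily total = Q̄ × 22.00 h × 3600 s/h = 265.86 × 22.00 × 3600 / 10⁶ = 21.06 MJ/m².

21.1 MJ/m²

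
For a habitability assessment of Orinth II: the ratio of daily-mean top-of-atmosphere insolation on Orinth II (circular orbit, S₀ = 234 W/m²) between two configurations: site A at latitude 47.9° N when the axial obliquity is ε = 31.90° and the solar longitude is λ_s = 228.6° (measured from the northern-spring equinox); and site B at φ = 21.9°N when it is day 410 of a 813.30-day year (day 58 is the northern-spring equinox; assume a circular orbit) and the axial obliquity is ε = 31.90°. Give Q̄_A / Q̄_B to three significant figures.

— Configuration A (φ=+47.9°):
Solar declination: sin δ = sin ε · sin λ_s = sin 31.90° × sin 228.6° = -0.39639, so δ = -23.353°.
cos H₀ = −tan(+47.9°) tan(-23.353°) = 0.4778, H₀ = 1.0726 rad.
Bracket: H₀ sin φ sin δ + cos φ cos δ sin H₀ = 1.0726×0.74198×-0.39639 + 0.67043×0.91808×0.87845 = -0.315466 + 0.540693 = 0.225227.
Q̄ = (S₀/π) × [bracket] = (234/π) × 0.225227 = 16.776 W/m².
— Configuration B (φ=+21.9°):
Solar longitude: λ_s = 360° × (410 − 58)/813.30 = 155.810°.
sin δ = sin 31.90° × sin 155.810° = 0.21654, so δ = +12.506°.
cos H₀ = −tan(+21.9°) tan(+12.506°) = -0.0892, H₀ = 1.6601 rad.
Bracket: H₀ sin φ sin δ + cos φ cos δ sin H₀ = 1.6601×0.37299×0.21654 + 0.92784×0.97627×0.99602 = 0.134082 + 0.902217 = 1.036299.
Q̄ = (S₀/π) × [bracket] = (234/π) × 1.036299 = 77.188 W/m².
Ratio Q̄_A / Q̄_B = 16.776 / 77.188 = 0.2173.

Q̄_A / Q̄_B ≈ 0.217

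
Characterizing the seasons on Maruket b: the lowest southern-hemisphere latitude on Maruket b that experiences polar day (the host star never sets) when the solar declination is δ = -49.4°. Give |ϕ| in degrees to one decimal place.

|ϕ| = 40.6°

Polar day requires cos h₀ = −tan ϕ tan δ ≤ −1, i.e. tan ϕ tan δ ≥ 1.
The boundary is |tan ϕ| · |tan δ| = 1, so |ϕ| = 90° − |δ| = 90° − 49.4° = 40.6° in the southern hemisphere.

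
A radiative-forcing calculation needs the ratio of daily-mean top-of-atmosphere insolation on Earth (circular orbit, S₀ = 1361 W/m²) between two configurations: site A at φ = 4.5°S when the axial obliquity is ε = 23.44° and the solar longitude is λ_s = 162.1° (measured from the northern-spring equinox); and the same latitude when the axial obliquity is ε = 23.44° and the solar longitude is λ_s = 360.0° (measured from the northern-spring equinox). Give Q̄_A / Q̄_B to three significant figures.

Q̄_A / Q̄_B ≈ 0.977

— Configuration A (φ=-4.5°):
Solar declination: sin δ = sin ε · sin λ_s = sin 23.44° × sin 162.1° = 0.12226, so δ = +7.023°.
cos H₀ = −tan(-4.5°) tan(+7.023°) = 0.0097, H₀ = 1.5611 rad.
Bracket: H₀ sin φ sin δ + cos φ cos δ sin H₀ = 1.5611×-0.07846×0.12226 + 0.99692×0.99250×0.99995 = -0.014975 + 0.989394 = 0.974419.
Q̄ = (S₀/π) × [bracket] = (1361/π) × 0.974419 = 422.14 W/m².
— Configuration B (φ=-4.5°):
Solar declination: sin δ = sin ε · sin λ_s = sin 23.44° × sin 360.0° = -0.00000, so δ = -0.000°.
cos H₀ = −tan(-4.5°) tan(-0.000°) = -0.0000, H₀ = 1.5708 rad.
Bracket: H₀ sin φ sin δ + cos φ cos δ sin H₀ = 1.5708×-0.07846×-0.00000 + 0.99692×1.00000×1.00000 = 0.000000 + 0.996920 = 0.996920.
Q̄ = (S₀/π) × [bracket] = (1361/π) × 0.996920 = 431.89 W/m².
Ratio Q̄_A / Q̄_B = 422.14 / 431.89 = 0.9774.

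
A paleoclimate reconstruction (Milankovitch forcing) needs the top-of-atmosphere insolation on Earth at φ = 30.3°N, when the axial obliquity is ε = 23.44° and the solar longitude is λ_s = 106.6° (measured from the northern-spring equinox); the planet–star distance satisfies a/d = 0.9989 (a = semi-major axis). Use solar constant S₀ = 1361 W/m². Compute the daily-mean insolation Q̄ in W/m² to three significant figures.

Solar declination: sin δ = sin ε · sin λ_s = sin 23.44° × sin 106.6° = 0.38121, so δ = +22.409°.
cos H₀ = −tan(+30.3°) tan(+22.409°) = -0.2410, H₀ = 1.8141 rad.
Bracket: H₀ sin φ sin δ + cos φ cos δ sin H₀ = 1.8141×0.50453×0.38121 + 0.86340×0.92449×0.97054 = 0.348909 + 0.774690 = 1.123599.
Inverse-square distance factor (a/d)² = 0.9989² = 0.997801.
Q̄ = (S₀/π) × 0.997801 × [bracket] = (1361/π) × 0.997801 × 1.123599 = 485.7 W/m².

Q̄ ≈ 486 W/m²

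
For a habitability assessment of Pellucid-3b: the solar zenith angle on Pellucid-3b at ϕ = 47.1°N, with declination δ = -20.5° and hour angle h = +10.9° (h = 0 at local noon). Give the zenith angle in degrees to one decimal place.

cos θ_z = sin ϕ sin δ + cos ϕ cos δ cos h = -0.256542 + 0.626109 = 0.369567.
θ_z = arccos(0.369567) = 68.3°.

θ_z = 68.3°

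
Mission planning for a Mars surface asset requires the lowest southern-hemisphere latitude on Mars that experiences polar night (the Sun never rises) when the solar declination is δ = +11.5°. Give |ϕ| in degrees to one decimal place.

|ϕ| = 78.5°

Polar night requires cos h₀ = −tan ϕ tan δ ≥ 1, i.e. tan ϕ tan δ ≤ −1.
The boundary is |tan ϕ| · |tan δ| = 1, so |ϕ| = 90° − |δ| = 90° − 11.5° = 78.5° in the southern hemisphere.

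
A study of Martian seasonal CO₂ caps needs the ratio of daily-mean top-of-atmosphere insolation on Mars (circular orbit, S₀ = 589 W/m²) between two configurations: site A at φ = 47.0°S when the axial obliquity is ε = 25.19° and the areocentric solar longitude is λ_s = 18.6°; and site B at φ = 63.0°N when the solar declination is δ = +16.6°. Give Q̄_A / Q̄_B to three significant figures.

— Configuration A (φ=-47.0°):
sin δ = sin 25.19° × sin 18.6° = 0.13576, so δ = +7.802°.
cos H₀ = −tan(-47.0°) tan(+7.802°) = 0.1469, H₀ = 1.4233 rad.
Bracket: H₀ sin φ sin δ + cos φ cos δ sin H₀ = 1.4233×-0.73135×0.13576 + 0.68200×0.99074×0.98915 = -0.141317 + 0.668354 = 0.527037.
Q̄ = (S₀/π) × [bracket] = (589/π) × 0.527037 = 98.811 W/m².
— Configuration B (φ=+63.0°):
cos H₀ = −tan(+63.0°) tan(+16.600°) = -0.5851, H₀ = 2.1958 rad.
Bracket: H₀ sin φ sin δ + cos φ cos δ sin H₀ = 2.1958×0.89101×0.28569 + 0.45399×0.95832×0.81098 = 0.558947 + 0.352831 = 0.911778.
Q̄ = (S₀/π) × [bracket] = (589/π) × 0.911778 = 170.94 W/m².
Ratio Q̄_A / Q̄_B = 98.811 / 170.94 = 0.5780.

Q̄_A / Q̄_B ≈ 0.578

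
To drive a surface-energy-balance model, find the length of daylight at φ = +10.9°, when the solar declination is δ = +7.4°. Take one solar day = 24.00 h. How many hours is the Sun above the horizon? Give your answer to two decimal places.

12.19 h

cos H₀ = −tan φ · tan δ = −tan(+10.9°) × tan(+7.400°) = -0.0250, so H₀ = 1.5958 rad = 91.43°.
Daylight = 2H₀/(2π) × 24.00 h = (1.5958/π) × 24.00 = 12.19 h.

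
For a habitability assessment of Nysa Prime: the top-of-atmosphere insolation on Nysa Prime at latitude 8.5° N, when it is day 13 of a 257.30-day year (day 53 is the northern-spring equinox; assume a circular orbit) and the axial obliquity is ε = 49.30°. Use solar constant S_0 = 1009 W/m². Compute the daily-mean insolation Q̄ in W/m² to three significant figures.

Solar longitude: L_s = 360° × (13 − 53)/257.30 = -55.966°, i.e. -55.966° + 360° = 304.034°.
sin δ = sin 49.30° × sin 304.034° = -0.62827, so δ = -38.923°.
cos h₀ = −tan(+8.5°) tan(-38.923°) = 0.1207, h₀ = 1.4498 rad.
Bracket: h₀ sin ϕ sin δ + cos ϕ cos δ sin h₀ = 1.4498×0.14781×-0.62827 + 0.98902×0.77800×0.99269 = -0.134635 + 0.763833 = 0.629198.
Q̄ = (S_0/π) × [bracket] = (1009/π) × 0.629198 = 202.1 W/m².

Q̄ ≈ 202 W/m²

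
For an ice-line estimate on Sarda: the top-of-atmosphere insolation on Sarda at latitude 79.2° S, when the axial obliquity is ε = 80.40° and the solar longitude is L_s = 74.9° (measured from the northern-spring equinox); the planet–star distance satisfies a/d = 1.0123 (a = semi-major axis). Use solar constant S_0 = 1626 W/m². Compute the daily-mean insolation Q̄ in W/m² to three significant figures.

Q̄ ≈ 0.00 W/m²

Solar declination: sin δ = sin ε · sin L_s = sin 80.40° × sin 74.9° = 0.95195, so δ = +72.167°.
cos h₀ = −tan(-79.2°) tan(+72.167°) = 16.2951 ≥ 1 ⇒ polar night, h₀ = 0 and Q̄ = 0.
Inverse-square distance factor (a/d)² = 1.0123² = 1.024751.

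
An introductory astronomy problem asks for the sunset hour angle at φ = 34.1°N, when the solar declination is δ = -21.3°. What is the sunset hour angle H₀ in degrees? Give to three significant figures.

H₀ = 74.7°

cos H₀ = −tan φ · tan δ = −tan(+34.1°) × tan(-21.300°) = 0.2640, so H₀ = 1.3037 rad = 74.69°.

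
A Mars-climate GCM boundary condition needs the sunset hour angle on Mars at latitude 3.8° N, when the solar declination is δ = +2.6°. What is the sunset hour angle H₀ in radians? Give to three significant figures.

H₀ = 1.57 rad

cos H₀ = −tan φ · tan δ = −tan(+3.8°) × tan(+2.600°) = -0.0030, so H₀ = 1.5738 rad = 90.17°.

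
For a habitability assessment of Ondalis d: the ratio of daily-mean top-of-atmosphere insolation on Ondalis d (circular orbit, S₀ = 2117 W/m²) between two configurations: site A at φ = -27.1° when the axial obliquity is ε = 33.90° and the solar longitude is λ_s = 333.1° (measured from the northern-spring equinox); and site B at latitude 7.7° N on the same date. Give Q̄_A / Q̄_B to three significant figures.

Q̄_A / Q̄_B ≈ 1.16

— Configuration A (φ=-27.1°):
Solar declination: sin δ = sin ε · sin λ_s = sin 33.90° × sin 333.1° = -0.25234, so δ = -14.616°.
cos H₀ = −tan(-27.1°) tan(-14.616°) = -0.1334, H₀ = 1.7046 rad.
Bracket: H₀ sin φ sin δ + cos φ cos δ sin H₀ = 1.7046×-0.45554×-0.25234 + 0.89021×0.96764×0.99106 = 0.195945 + 0.853702 = 1.049647.
Q̄ = (S₀/π) × [bracket] = (2117/π) × 1.049647 = 707.32 W/m².
— Configuration B (φ=+7.7°):
cos H₀ = −tan(+7.7°) tan(-14.616°) = 0.0353, H₀ = 1.5355 rad.
Bracket: H₀ sin φ sin δ + cos φ cos δ sin H₀ = 1.5355×0.13399×-0.25234 + 0.99098×0.96764×0.99938 = -0.051917 + 0.958317 = 0.906400.
Q̄ = (S₀/π) × [bracket] = (2117/π) × 0.906400 = 610.79 W/m².
Ratio Q̄_A / Q̄_B = 707.32 / 610.79 = 1.158.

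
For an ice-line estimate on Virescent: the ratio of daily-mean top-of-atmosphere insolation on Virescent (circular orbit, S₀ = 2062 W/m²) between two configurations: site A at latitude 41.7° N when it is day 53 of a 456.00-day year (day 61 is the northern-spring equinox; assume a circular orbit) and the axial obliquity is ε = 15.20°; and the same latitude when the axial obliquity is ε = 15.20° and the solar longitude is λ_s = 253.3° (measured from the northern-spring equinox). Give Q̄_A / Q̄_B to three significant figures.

Q̄_A / Q̄_B ≈ 1.49

— Configuration A (φ=+41.7°):
Solar longitude: λ_s = 360° × (53 − 61)/456.00 = -6.316°, i.e. -6.316° + 360° = 353.684°.
sin δ = sin 15.20° × sin 353.684° = -0.02884, so δ = -1.653°.
cos H₀ = −tan(+41.7°) tan(-1.653°) = 0.0257, H₀ = 1.5451 rad.
Bracket: H₀ sin φ sin δ + cos φ cos δ sin H₀ = 1.5451×0.66523×-0.02884 + 0.74664×0.99958×0.99967 = -0.029643 + 0.746080 = 0.716437.
Q̄ = (S₀/π) × [bracket] = (2062/π) × 0.716437 = 470.24 W/m².
— Configuration B (φ=+41.7°):
Solar declination: sin δ = sin ε · sin λ_s = sin 15.20° × sin 253.3° = -0.25113, so δ = -14.544°.
cos H₀ = −tan(+41.7°) tan(-14.544°) = 0.2312, H₀ = 1.3375 rad.
Bracket: H₀ sin φ sin δ + cos φ cos δ sin H₀ = 1.3375×0.66523×-0.25113 + 0.74664×0.96795×0.97292 = -0.223442 + 0.703139 = 0.479697.
Q̄ = (S₀/π) × [bracket] = (2062/π) × 0.479697 = 314.85 W/m².
Ratio Q̄_A / Q̄_B = 470.24 / 314.85 = 1.494.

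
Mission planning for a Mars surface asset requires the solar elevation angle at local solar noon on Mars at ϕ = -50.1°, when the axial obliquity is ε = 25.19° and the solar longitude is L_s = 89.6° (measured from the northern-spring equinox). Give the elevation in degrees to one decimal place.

14.7°

Solar declination: sin δ = sin ε · sin L_s = sin 25.19° × sin 89.6° = 0.42561, so δ = +25.189°.
At local noon the hour angle is zero, so the zenith angle equals |ϕ − δ| = |-50.1° − (+25.189°)| = 75.289°.
Elevation = 90° − 75.289° = 14.7°.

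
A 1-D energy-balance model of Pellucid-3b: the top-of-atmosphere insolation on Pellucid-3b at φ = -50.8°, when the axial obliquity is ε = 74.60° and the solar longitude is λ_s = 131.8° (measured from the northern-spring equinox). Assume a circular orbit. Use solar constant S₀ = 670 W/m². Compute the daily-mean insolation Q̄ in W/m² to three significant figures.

Q̄ ≈ 0.00 W/m²

Solar declination: sin δ = sin ε · sin λ_s = sin 74.60° × sin 131.8° = 0.71871, so δ = +45.948°.
cos H₀ = −tan(-50.8°) tan(+45.948°) = 1.2674 ≥ 1 ⇒ polar night, H₀ = 0 and Q̄ = 0.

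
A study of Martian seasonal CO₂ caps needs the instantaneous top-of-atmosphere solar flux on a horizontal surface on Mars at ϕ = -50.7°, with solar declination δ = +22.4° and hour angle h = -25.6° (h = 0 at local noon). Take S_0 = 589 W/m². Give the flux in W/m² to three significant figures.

137 W/m²

cos θ_z = sin ϕ sin δ + cos ϕ cos δ cos h = -0.294888 + 0.528104 = 0.233216.
Flux = S_0 · cos θ_z = 589 × 0.233216 = 137.4 W/m².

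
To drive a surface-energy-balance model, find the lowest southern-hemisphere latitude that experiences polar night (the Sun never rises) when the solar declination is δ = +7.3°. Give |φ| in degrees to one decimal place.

|φ| = 82.7°

Polar night requires cos H₀ = −tan φ tan δ ≥ 1, i.e. tan φ tan δ ≤ −1.
The boundary is |tan φ| · |tan δ| = 1, so |φ| = 90° − |δ| = 90° − 7.3° = 82.7° in the southern hemisphere.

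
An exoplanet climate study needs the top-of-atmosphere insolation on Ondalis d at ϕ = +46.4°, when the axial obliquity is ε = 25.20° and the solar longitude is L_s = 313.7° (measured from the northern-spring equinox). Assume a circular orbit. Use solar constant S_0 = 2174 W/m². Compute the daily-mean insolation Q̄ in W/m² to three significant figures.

Solar declination: sin δ = sin ε · sin L_s = sin 25.20° × sin 313.7° = -0.30782, so δ = -17.928°.
cos h₀ = −tan(+46.4°) tan(-17.928°) = 0.3397, h₀ = 1.2242 rad.
Bracket: h₀ sin ϕ sin δ + cos ϕ cos δ sin h₀ = 1.2242×0.72417×-0.30782 + 0.68962×0.95144×0.94052 = -0.272891 + 0.617105 = 0.344214.
Q̄ = (S_0/π) × [bracket] = (2174/π) × 0.344214 = 238.2 W/m².

Q̄ ≈ 238 W/m²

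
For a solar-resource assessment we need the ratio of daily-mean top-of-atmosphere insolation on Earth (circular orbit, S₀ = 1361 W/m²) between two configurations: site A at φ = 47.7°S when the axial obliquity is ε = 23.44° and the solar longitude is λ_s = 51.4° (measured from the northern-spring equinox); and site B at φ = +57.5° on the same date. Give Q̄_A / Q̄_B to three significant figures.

Q̄_A / Q̄_B ≈ 0.323

— Configuration A (φ=-47.7°):
Solar declination: sin δ = sin ε · sin λ_s = sin 23.44° × sin 51.4° = 0.31088, so δ = +18.112°.
cos H₀ = −tan(-47.7°) tan(+18.112°) = 0.3595, H₀ = 1.2031 rad.
Bracket: H₀ sin φ sin δ + cos φ cos δ sin H₀ = 1.2031×-0.73963×0.31088 + 0.67301×0.95045×0.93316 = -0.276636 + 0.596907 = 0.320271.
Q̄ = (S₀/π) × [bracket] = (1361/π) × 0.320271 = 138.75 W/m².
— Configuration B (φ=+57.5°):
cos H₀ = −tan(+57.5°) tan(+18.112°) = -0.5134, H₀ = 2.1100 rad.
Bracket: H₀ sin φ sin δ + cos φ cos δ sin H₀ = 2.1100×0.84339×0.31088 + 0.53730×0.95045×0.85813 = 0.553227 + 0.438227 = 0.991454.
Q̄ = (S₀/π) × [bracket] = (1361/π) × 0.991454 = 429.52 W/m².
Ratio Q̄_A / Q̄_B = 138.75 / 429.52 = 0.3230.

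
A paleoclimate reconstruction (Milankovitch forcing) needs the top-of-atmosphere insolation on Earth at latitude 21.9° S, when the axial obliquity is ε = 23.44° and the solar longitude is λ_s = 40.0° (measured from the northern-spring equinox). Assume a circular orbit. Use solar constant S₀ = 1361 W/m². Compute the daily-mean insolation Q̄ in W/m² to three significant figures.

Q̄ ≈ 326 W/m²

Solar declination: sin δ = sin ε · sin λ_s = sin 23.44° × sin 40.0° = 0.25569, so δ = +14.815°.
cos H₀ = −tan(-21.9°) tan(+14.815°) = 0.1063, H₀ = 1.4643 rad.
Bracket: H₀ sin φ sin δ + cos φ cos δ sin H₀ = 1.4643×-0.37299×0.25569 + 0.92784×0.96676×0.99433 = -0.139650 + 0.891913 = 0.752263.
Q̄ = (S₀/π) × [bracket] = (1361/π) × 0.752263 = 325.9 W/m².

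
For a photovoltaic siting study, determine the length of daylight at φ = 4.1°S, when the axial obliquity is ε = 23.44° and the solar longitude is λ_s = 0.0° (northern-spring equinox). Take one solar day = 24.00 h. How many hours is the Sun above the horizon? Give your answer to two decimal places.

Solar declination: sin δ = sin ε · sin λ_s = sin 23.44° × sin 0.0° = 0.00000, so δ = +0.000°.
cos H₀ = −tan φ · tan δ = −tan(-4.1°) × tan(+0.000°) = 0.0000, so H₀ = 1.5708 rad = 90.00°.
Daylight = 2H₀/(2π) × 24.00 h = (1.5708/π) × 24.00 = 12.00 h.

12.00 h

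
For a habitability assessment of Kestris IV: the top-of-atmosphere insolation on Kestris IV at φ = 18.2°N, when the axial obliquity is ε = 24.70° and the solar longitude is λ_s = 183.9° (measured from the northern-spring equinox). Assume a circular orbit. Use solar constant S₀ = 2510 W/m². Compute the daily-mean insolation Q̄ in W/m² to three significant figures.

Q̄ ≈ 748 W/m²

Solar declination: sin δ = sin ε · sin λ_s = sin 24.70° × sin 183.9° = -0.02842, so δ = -1.629°.
cos H₀ = −tan(+18.2°) tan(-1.629°) = 0.0093, H₀ = 1.5614 rad.
Bracket: H₀ sin φ sin δ + cos φ cos δ sin H₀ = 1.5614×0.31233×-0.02842 + 0.94997×0.99960×0.99996 = -0.013860 + 0.949552 = 0.935692.
Q̄ = (S₀/π) × [bracket] = (2510/π) × 0.935692 = 747.6 W/m².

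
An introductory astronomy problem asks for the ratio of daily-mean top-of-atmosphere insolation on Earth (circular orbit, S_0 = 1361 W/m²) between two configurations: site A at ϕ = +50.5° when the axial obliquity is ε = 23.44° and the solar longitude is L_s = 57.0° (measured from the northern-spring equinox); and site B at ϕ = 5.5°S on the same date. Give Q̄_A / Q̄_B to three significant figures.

— Configuration A (ϕ=+50.5°):
Solar declination: sin δ = sin ε · sin L_s = sin 23.44° × sin 57.0° = 0.33361, so δ = +19.488°.
cos h₀ = −tan(+50.5°) tan(+19.488°) = -0.4293, h₀ = 2.0145 rad.
Bracket: h₀ sin ϕ sin δ + cos ϕ cos δ sin h₀ = 2.0145×0.77162×0.33361 + 0.63608×0.94271×0.90316 = 0.518573 + 0.541570 = 1.060143.
Q̄ = (S_0/π) × [bracket] = (1361/π) × 1.060143 = 459.27 W/m².
— Configuration B (ϕ=-5.5°):
cos h₀ = −tan(-5.5°) tan(+19.488°) = 0.0341, h₀ = 1.5367 rad.
Bracket: h₀ sin ϕ sin δ + cos ϕ cos δ sin h₀ = 1.5367×-0.09585×0.33361 + 0.99540×0.94271×0.99942 = -0.049138 + 0.937829 = 0.888691.
Q̄ = (S_0/π) × [bracket] = (1361/π) × 0.888691 = 385.00 W/m².
Ratio Q̄_A / Q̄_B = 459.27 / 385.00 = 1.193.

Q̄_A / Q̄_B ≈ 1.19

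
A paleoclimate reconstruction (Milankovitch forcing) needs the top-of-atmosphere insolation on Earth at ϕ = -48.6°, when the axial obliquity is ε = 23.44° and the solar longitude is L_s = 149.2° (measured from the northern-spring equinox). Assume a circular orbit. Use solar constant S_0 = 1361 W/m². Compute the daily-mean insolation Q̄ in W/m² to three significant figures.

Solar declination: sin δ = sin ε · sin L_s = sin 23.44° × sin 149.2° = 0.20368, so δ = +11.753°.
cos h₀ = −tan(-48.6°) tan(+11.753°) = 0.2360, h₀ = 1.3326 rad.
Bracket: h₀ sin ϕ sin δ + cos ϕ cos δ sin h₀ = 1.3326×-0.75011×0.20368 + 0.66131×0.97904×0.97176 = -0.203598 + 0.629165 = 0.425567.
Q̄ = (S_0/π) × [bracket] = (1361/π) × 0.425567 = 184.4 W/m².

Q̄ ≈ 184 W/m²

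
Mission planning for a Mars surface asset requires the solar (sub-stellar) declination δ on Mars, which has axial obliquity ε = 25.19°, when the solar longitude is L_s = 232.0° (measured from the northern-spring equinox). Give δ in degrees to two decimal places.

δ = -19.60°

sin δ = sin ε · sin L_s = sin 25.19° × sin 232.0° = -0.335394.
δ = arcsin(-0.335394) = -19.60°.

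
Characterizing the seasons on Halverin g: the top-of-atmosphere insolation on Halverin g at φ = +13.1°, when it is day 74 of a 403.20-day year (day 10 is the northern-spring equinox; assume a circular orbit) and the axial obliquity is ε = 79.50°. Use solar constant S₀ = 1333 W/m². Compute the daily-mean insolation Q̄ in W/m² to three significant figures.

Q̄ ≈ 371 W/m²

Solar longitude: λ_s = 360° × (74 − 10)/403.20 = 57.143°.
sin δ = sin 79.50° × sin 57.143° = 0.82596, so δ = +55.686°.
cos H₀ = −tan(+13.1°) tan(+55.686°) = -0.3410, H₀ = 1.9187 rad.
Bracket: H₀ sin φ sin δ + cos φ cos δ sin H₀ = 1.9187×0.22665×0.82596 + 0.97398×0.56373×0.94008 = 0.359188 + 0.516162 = 0.875350.
Q̄ = (S₀/π) × [bracket] = (1333/π) × 0.875350 = 371.4 W/m².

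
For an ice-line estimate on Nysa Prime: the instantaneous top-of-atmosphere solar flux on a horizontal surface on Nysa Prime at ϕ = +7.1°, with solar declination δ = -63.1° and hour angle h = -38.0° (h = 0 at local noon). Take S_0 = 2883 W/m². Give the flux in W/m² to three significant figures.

702 W/m²

cos θ_z = sin ϕ sin δ + cos ϕ cos δ cos h = -0.110227 + 0.353790 = 0.243563.
Flux = S_0 · cos θ_z = 2883 × 0.243563 = 702.2 W/m².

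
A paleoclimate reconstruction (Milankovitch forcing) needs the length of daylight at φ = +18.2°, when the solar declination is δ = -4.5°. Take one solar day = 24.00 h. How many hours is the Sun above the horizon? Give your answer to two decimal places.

cos H₀ = −tan φ · tan δ = −tan(+18.2°) × tan(-4.500°) = 0.0259, so H₀ = 1.5449 rad = 88.52°.
Daylight = 2H₀/(2π) × 24.00 h = (1.5449/π) × 24.00 = 11.80 h.

11.80 h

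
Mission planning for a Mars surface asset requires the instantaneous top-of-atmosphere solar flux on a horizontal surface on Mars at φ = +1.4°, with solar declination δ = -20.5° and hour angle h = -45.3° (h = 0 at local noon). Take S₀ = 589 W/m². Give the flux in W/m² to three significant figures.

383 W/m²

cos θ_z = sin φ sin δ + cos φ cos δ cos h = -0.008556 + 0.658654 = 0.650098.
Flux = S₀ · cos θ_z = 589 × 0.650098 = 382.9 W/m².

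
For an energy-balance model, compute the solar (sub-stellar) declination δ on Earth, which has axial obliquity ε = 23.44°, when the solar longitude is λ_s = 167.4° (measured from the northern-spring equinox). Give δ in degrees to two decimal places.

δ = +4.98°

sin δ = sin ε · sin λ_s = sin 23.44° × sin 167.4° = 0.086775.
δ = arcsin(0.086775) = +4.98°.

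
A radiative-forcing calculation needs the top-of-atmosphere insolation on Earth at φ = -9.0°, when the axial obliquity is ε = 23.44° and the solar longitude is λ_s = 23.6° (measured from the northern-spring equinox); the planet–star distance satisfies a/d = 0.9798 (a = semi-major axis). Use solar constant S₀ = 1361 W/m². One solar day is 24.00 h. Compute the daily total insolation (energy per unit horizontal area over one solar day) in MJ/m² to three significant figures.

33.6 MJ/m²

Solar declination: sin δ = sin ε · sin λ_s = sin 23.44° × sin 23.6° = 0.15925, so δ = +9.164°.
cos H₀ = −tan(-9.0°) tan(+9.164°) = 0.0255, H₀ = 1.5452 rad.
Bracket: H₀ sin φ sin δ + cos φ cos δ sin H₀ = 1.5452×-0.15643×0.15925 + 0.98769×0.98724×0.99967 = -0.038493 + 0.974765 = 0.936272.
Inverse-square distance factor (a/d)² = 0.9798² = 0.960008.
Q̄ = (S₀/π) × 0.960008 × [bracket] = (1361/π) × 0.960008 × 0.936272 = 389.39 W/m².
Daily total = Q̄ × 24.00 h × 3600 s/h = 389.39 × 24.00 × 3600 / 10⁶ = 33.64 MJ/m².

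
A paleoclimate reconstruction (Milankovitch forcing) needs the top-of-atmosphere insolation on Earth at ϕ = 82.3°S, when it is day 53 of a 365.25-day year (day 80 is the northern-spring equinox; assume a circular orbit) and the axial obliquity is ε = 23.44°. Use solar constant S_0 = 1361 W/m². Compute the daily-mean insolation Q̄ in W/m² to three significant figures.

Q̄ ≈ 240 W/m²

Solar longitude: L_s = 360° × (53 − 80)/365.25 = -26.612°, i.e. -26.612° + 360° = 333.388°.
sin δ = sin 23.44° × sin 333.388° = -0.17819, so δ = -10.264°.
cos h₀ = −tan(-82.3°) tan(-10.264°) = -1.3393 ≤ −1 ⇒ polar day, h₀ = π.
Bracket: h₀ sin ϕ sin δ + cos ϕ cos δ sin h₀ = 3.1416×-0.99098×-0.17819 + 0.13399×0.98400×0.00000 = 0.554752 + 0.000000 = 0.554752.
Q̄ = (S_0/π) × [bracket] = (1361/π) × 0.554752 = 240.3 W/m².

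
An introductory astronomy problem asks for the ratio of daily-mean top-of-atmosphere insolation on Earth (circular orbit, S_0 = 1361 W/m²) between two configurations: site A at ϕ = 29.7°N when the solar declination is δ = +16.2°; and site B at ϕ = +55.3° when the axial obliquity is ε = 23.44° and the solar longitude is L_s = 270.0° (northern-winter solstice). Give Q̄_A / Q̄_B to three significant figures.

— Configuration A (ϕ=+29.7°):
cos h₀ = −tan(+29.7°) tan(+16.200°) = -0.1657, h₀ = 1.7373 rad.
Bracket: h₀ sin ϕ sin δ + cos ϕ cos δ sin h₀ = 1.7373×0.49546×0.27899 + 0.86863×0.96029×0.98617 = 0.240144 + 0.822601 = 1.062745.
Q̄ = (S_0/π) × [bracket] = (1361/π) × 1.062745 = 460.40 W/m².
— Configuration B (ϕ=+55.3°):
Solar declination: sin δ = sin ε · sin L_s = sin 23.44° × sin 270.0° = -0.39779, so δ = -23.440°.
cos h₀ = −tan(+55.3°) tan(-23.440°) = 0.6262, h₀ = 0.8942 rad.
Bracket: h₀ sin ϕ sin δ + cos ϕ cos δ sin h₀ = 0.8942×0.82214×-0.39779 + 0.56928×0.91748×0.77970 = -0.292438 + 0.407240 = 0.114802.
Q̄ = (S_0/π) × [bracket] = (1361/π) × 0.114802 = 49.734 W/m².
Ratio Q̄_A / Q̄_B = 460.40 / 49.734 = 9.257.

Q̄_A / Q̄_B ≈ 9.26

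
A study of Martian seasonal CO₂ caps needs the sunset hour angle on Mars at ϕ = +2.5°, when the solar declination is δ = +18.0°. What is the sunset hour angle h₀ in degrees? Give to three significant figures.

h₀ = 90.8°

cos h₀ = −tan ϕ · tan δ = −tan(+2.5°) × tan(+18.000°) = -0.0142, so h₀ = 1.5850 rad = 90.81°.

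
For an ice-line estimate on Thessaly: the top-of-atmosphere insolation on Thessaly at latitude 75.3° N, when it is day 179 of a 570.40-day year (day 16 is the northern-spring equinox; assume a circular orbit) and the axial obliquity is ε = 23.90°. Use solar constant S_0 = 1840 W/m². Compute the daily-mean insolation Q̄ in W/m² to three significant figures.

Q̄ ≈ 703 W/m²

Solar longitude: L_s = 360° × (179 − 16)/570.40 = 102.875°.
sin δ = sin 23.90° × sin 102.875° = 0.39496, so δ = +23.263°.
cos h₀ = −tan(+75.3°) tan(+23.263°) = -1.6387 ≤ −1 ⇒ polar day, h₀ = π.
Bracket: h₀ sin ϕ sin δ + cos ϕ cos δ sin h₀ = 3.1416×0.96727×0.39496 + 0.25376×0.91870×0.00000 = 1.200195 + 0.000000 = 1.200195.
Q̄ = (S_0/π) × [bracket] = (1840/π) × 1.200195 = 702.9 W/m².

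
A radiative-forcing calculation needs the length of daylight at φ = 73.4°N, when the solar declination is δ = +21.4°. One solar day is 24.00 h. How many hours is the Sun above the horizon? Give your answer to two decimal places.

Sunrise equation: cos H₀ = −tan φ · tan δ = -1.3146 ≤ −1, so the Sun never sets (polar day) and H₀ = π.
Daylight = 2H₀/(2π) × 24.00 h = (3.1416/π) × 24.00 = 24.00 h.

24.00 h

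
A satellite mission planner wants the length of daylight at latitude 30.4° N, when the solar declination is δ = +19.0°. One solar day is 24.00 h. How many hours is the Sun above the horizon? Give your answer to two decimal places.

13.55 h

cos H₀ = −tan φ · tan δ = −tan(+30.4°) × tan(+19.000°) = -0.2020, so H₀ = 1.7742 rad = 101.65°.
Daylight = 2H₀/(2π) × 24.00 h = (1.7742/π) × 24.00 = 13.55 h.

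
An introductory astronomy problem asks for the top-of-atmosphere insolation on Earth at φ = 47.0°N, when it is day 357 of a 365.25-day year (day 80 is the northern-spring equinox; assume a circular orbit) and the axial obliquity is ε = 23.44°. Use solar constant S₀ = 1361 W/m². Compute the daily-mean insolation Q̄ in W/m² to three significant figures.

Q̄ ≈ 103 W/m²

Solar longitude: λ_s = 360° × (357 − 80)/365.25 = 273.018°.
sin δ = sin 23.44° × sin 273.018° = -0.39724, so δ = -23.406°.
cos H₀ = −tan(+47.0°) tan(-23.406°) = 0.4642, H₀ = 1.0881 rad.
Bracket: H₀ sin φ sin δ + cos φ cos δ sin H₀ = 1.0881×0.73135×-0.39724 + 0.68200×0.91772×0.88574 = -0.316116 + 0.554371 = 0.238255.
Q̄ = (S₀/π) × [bracket] = (1361/π) × 0.238255 = 103.2 W/m².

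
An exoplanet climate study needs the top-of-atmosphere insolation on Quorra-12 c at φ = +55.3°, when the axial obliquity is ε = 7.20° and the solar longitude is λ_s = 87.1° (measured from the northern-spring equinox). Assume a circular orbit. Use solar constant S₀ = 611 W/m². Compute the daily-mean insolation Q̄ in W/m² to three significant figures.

Solar declination: sin δ = sin ε · sin λ_s = sin 7.20° × sin 87.1° = 0.12517, so δ = +7.191°.
cos H₀ = −tan(+55.3°) tan(+7.191°) = -0.1822, H₀ = 1.7540 rad.
Bracket: H₀ sin φ sin δ + cos φ cos δ sin H₀ = 1.7540×0.82214×0.12517 + 0.56928×0.99213×0.98326 = 0.180499 + 0.555345 = 0.735844.
Q̄ = (S₀/π) × [bracket] = (611/π) × 0.735844 = 143.1 W/m².

Q̄ ≈ 143 W/m²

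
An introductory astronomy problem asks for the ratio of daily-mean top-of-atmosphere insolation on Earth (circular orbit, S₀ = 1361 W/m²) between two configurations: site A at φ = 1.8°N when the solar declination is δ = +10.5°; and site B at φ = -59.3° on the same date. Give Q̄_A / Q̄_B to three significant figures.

— Configuration A (φ=+1.8°):
cos H₀ = −tan(+1.8°) tan(+10.500°) = -0.0058, H₀ = 1.5766 rad.
Bracket: H₀ sin φ sin δ + cos φ cos δ sin H₀ = 1.5766×0.03141×0.18224 + 0.99951×0.98325×0.99998 = 0.009025 + 0.982749 = 0.991774.
Q̄ = (S₀/π) × [bracket] = (1361/π) × 0.991774 = 429.66 W/m².
— Configuration B (φ=-59.3°):
cos H₀ = −tan(-59.3°) tan(+10.500°) = 0.3121, H₀ = 1.2533 rad.
Bracket: H₀ sin φ sin δ + cos φ cos δ sin H₀ = 1.2533×-0.85985×0.18224 + 0.51054×0.98325×0.95003 = -0.196391 + 0.476904 = 0.280513.
Q̄ = (S₀/π) × [bracket] = (1361/π) × 0.280513 = 121.52 W/m².
Ratio Q̄_A / Q̄_B = 429.66 / 121.52 = 3.536.

Q̄_A / Q̄_B ≈ 3.54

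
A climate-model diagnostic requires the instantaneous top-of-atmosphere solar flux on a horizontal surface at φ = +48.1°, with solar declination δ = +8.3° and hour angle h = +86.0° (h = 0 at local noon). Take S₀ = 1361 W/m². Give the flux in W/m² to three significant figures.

209 W/m²

cos θ_z = sin φ sin δ + cos φ cos δ cos h = 0.107446 + 0.046098 = 0.153544.
Flux = S₀ · cos θ_z = 1361 × 0.153544 = 209.0 W/m².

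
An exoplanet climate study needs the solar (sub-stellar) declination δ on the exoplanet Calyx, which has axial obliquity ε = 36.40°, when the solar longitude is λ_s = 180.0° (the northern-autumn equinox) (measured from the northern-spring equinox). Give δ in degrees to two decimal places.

δ = +0.00°

sin δ = sin ε · sin λ_s = sin 36.40° × sin 180.0° = 0.000000.
δ = arcsin(0.000000) = +0.00°.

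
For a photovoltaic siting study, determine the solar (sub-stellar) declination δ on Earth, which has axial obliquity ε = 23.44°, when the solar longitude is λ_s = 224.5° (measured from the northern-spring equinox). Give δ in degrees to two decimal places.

sin δ = sin ε · sin λ_s = sin 23.44° × sin 224.5° = -0.278814.
δ = arcsin(-0.278814) = -16.19°.

δ = -16.19°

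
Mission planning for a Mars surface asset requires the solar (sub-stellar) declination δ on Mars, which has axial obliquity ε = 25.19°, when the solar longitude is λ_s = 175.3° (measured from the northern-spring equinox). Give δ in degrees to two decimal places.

sin δ = sin ε · sin λ_s = sin 25.19° × sin 175.3° = 0.034875.
δ = arcsin(0.034875) = +2.00°.

δ = +2.00°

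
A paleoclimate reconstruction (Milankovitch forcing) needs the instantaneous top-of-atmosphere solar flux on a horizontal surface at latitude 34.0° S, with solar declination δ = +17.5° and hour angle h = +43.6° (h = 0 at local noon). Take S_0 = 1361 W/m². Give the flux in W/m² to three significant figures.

cos θ_z = sin ϕ sin δ + cos ϕ cos δ cos h = -0.168153 + 0.572579 = 0.404426.
Flux = S_0 · cos θ_z = 1361 × 0.404426 = 550.4 W/m².

550 W/m²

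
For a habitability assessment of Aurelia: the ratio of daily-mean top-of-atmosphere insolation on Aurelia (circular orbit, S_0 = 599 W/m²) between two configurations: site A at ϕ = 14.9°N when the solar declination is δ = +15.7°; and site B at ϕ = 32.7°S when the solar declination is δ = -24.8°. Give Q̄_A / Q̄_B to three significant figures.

— Configuration A (ϕ=+14.9°):
cos h₀ = −tan(+14.9°) tan(+15.700°) = -0.0748, h₀ = 1.6457 rad.
Bracket: h₀ sin ϕ sin δ + cos ϕ cos δ sin h₀ = 1.6457×0.25713×0.27060 + 0.96638×0.96269×0.99720 = 0.114507 + 0.927719 = 1.042226.
Q̄ = (S_0/π) × [bracket] = (599/π) × 1.042226 = 198.72 W/m².
— Configuration B (ϕ=-32.7°):
cos h₀ = −tan(-32.7°) tan(-24.800°) = -0.2966, h₀ = 1.8720 rad.
Bracket: h₀ sin ϕ sin δ + cos ϕ cos δ sin h₀ = 1.8720×-0.54024×-0.41945 + 0.84151×0.90778×0.95499 = 0.424202 + 0.729523 = 1.153725.
Q̄ = (S_0/π) × [bracket] = (599/π) × 1.153725 = 219.98 W/m².
Ratio Q̄_A / Q̄_B = 198.72 / 219.98 = 0.9034.

Q̄_A / Q̄_B ≈ 0.903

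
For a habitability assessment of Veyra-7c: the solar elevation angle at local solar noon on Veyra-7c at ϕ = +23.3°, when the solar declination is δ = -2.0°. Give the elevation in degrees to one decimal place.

At local noon the hour angle is zero, so the zenith angle equals |ϕ − δ| = |+23.3° − (-2.000°)| = 25.300°.
Elevation = 90° − 25.300° = 64.7°.

64.7°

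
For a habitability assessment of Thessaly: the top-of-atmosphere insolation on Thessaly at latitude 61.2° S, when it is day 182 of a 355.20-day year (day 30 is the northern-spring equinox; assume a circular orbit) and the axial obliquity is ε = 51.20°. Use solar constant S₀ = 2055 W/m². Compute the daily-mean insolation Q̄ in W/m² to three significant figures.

Q̄ ≈ 56.4 W/m²

Solar longitude: λ_s = 360° × (182 − 30)/355.20 = 154.054°.
sin δ = sin 51.20° × sin 154.054° = 0.34098, so δ = +19.936°.
cos H₀ = −tan(-61.2°) tan(+19.936°) = 0.6598, H₀ = 0.8503 rad.
Bracket: H₀ sin φ sin δ + cos φ cos δ sin H₀ = 0.8503×-0.87631×0.34098 + 0.48175×0.94007×0.75146 = -0.254073 + 0.340320 = 0.086247.
Q̄ = (S₀/π) × [bracket] = (2055/π) × 0.086247 = 56.42 W/m².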